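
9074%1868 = 1602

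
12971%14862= 12971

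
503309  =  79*6371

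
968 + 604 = 1572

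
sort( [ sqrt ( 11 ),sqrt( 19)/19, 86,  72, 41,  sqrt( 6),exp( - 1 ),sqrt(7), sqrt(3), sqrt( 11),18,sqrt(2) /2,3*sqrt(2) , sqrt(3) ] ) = [ sqrt( 19 )/19 , exp( - 1 ),  sqrt( 2)/2, sqrt(3),sqrt( 3), sqrt( 6 ),sqrt( 7 ),sqrt(11), sqrt( 11), 3*sqrt( 2 ), 18, 41,72, 86 ]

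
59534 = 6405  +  53129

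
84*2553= 214452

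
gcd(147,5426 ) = 1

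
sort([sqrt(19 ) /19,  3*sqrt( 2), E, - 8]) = [-8,sqrt( 19)/19, E, 3*sqrt (2) ] 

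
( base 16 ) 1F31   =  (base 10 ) 7985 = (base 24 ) DKH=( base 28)A55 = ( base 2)1111100110001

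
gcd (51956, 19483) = 1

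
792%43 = 18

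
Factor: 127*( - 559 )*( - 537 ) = 38123241 = 3^1 * 13^1*43^1*127^1*179^1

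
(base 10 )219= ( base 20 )aj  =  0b11011011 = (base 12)163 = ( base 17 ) cf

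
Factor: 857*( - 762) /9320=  - 2^( - 2)*3^1*5^(-1)*127^1*233^( - 1)*857^1 = -  326517/4660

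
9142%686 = 224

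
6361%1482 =433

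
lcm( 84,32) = 672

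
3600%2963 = 637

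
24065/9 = 2673 + 8/9 = 2673.89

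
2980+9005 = 11985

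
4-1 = 3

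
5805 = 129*45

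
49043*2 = 98086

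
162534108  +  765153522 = 927687630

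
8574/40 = 4287/20  =  214.35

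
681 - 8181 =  - 7500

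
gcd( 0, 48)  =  48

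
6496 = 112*58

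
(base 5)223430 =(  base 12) 475A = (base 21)I2A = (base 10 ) 7990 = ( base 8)17466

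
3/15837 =1/5279=0.00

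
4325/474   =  4325/474 = 9.12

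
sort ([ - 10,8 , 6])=[ - 10,6, 8 ] 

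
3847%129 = 106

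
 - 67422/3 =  - 22474 = - 22474.00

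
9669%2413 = 17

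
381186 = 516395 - 135209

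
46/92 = 1/2 = 0.50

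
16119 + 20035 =36154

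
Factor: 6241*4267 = 26630347  =  17^1*79^2*251^1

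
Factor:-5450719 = - 5450719^1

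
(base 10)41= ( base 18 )25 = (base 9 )45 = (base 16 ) 29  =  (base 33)18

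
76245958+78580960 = 154826918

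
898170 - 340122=558048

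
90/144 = 5/8 = 0.62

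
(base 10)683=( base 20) 1e3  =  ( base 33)kn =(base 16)2ab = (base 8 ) 1253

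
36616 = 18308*2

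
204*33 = 6732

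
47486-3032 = 44454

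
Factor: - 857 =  - 857^1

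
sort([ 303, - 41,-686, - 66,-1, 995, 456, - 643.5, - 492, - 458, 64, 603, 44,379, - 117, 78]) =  [-686, - 643.5, - 492, - 458, - 117, - 66 ,-41, - 1,44,64, 78, 303, 379,456, 603 , 995]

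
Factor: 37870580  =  2^2 *5^1*11^2*15649^1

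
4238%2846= 1392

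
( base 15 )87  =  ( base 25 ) 52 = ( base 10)127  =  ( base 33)3s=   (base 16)7f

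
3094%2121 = 973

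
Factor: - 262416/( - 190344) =142/103=2^1*71^1*103^(- 1)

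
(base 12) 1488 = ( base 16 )968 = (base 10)2408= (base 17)85B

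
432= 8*54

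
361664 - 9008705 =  - 8647041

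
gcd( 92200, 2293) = 1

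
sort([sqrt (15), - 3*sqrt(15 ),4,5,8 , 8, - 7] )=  [ - 3 *sqrt( 15),- 7,sqrt( 15 ),4, 5,8,8]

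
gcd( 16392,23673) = 3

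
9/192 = 3/64 = 0.05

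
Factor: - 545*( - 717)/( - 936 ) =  - 130255/312 = - 2^( - 3) *3^(-1)*5^1*13^( -1)*109^1*239^1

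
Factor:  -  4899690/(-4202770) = 3^4*11^(-1 ) * 13^(-1 )*23^1 * 263^1 * 2939^( - 1 )=489969/420277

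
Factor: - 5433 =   -  3^1*1811^1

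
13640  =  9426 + 4214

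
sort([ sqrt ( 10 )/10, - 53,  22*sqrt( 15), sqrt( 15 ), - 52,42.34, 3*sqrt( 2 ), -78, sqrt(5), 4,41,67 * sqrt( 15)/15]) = [-78, - 53, - 52, sqrt (10)/10, sqrt ( 5),sqrt( 15 ),4, 3*sqrt(2), 67*sqrt( 15)/15, 41, 42.34, 22*sqrt(15)]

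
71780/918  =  35890/459=78.19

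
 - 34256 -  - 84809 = 50553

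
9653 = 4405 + 5248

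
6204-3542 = 2662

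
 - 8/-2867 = 8/2867= 0.00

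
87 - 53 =34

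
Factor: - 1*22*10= - 220= - 2^2*5^1*11^1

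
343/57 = 6  +  1/57=6.02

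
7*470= 3290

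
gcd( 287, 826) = 7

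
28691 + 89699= 118390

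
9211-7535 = 1676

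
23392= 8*2924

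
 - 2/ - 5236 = 1/2618 = 0.00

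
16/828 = 4/207 = 0.02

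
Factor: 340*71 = 24140= 2^2*5^1*17^1*71^1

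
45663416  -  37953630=7709786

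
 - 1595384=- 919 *1736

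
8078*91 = 735098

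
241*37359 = 9003519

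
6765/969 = 2255/323 = 6.98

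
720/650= 1+ 7/65= 1.11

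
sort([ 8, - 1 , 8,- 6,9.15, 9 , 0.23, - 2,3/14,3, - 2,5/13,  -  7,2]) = [ - 7, - 6, - 2, - 2, -1,3/14,0.23,5/13, 2,3,8,8,9,  9.15]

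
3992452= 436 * 9157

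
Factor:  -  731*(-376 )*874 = 240224144 = 2^4*17^1*19^1*23^1*43^1*47^1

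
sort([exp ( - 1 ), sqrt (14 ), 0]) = [0,exp( - 1), sqrt(14)]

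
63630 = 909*70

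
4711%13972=4711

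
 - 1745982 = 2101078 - 3847060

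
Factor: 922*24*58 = 1283424 =2^5 * 3^1 * 29^1*461^1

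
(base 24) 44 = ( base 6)244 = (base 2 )1100100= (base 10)100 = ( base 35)2u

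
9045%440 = 245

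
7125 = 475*15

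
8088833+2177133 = 10265966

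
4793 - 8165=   -  3372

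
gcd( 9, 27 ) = 9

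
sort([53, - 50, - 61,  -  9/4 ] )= [ - 61 , - 50, - 9/4, 53] 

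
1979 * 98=193942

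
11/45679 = 11/45679 =0.00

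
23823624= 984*24211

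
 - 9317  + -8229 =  - 17546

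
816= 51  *16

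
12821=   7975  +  4846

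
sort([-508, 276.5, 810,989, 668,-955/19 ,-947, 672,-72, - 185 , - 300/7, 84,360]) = [ - 947, - 508, - 185, - 72, - 955/19,-300/7,  84, 276.5, 360, 668, 672, 810, 989 ] 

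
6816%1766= 1518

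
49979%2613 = 332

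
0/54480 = 0 = 0.00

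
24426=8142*3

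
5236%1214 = 380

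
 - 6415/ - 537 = 11 + 508/537  =  11.95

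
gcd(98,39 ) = 1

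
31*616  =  19096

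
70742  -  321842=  - 251100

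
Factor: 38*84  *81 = 258552 = 2^3*3^5*7^1*19^1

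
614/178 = 3 + 40/89 = 3.45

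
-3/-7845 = 1/2615 = 0.00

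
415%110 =85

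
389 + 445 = 834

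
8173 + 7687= 15860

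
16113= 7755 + 8358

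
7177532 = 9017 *796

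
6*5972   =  35832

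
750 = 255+495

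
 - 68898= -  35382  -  33516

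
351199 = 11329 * 31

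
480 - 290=190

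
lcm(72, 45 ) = 360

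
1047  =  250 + 797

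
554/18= 30 + 7/9 =30.78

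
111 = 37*3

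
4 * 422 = 1688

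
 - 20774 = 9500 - 30274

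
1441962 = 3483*414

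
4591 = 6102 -1511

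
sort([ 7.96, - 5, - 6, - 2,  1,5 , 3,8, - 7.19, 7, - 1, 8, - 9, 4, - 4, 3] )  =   [ -9, - 7.19 ,-6, - 5, - 4,-2, - 1,  1,3, 3, 4,5  ,  7, 7.96,  8, 8]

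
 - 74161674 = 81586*( - 909)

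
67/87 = 67/87 = 0.77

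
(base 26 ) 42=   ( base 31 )3D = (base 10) 106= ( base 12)8a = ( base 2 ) 1101010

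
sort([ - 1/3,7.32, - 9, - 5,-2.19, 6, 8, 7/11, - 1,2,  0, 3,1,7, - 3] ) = [ - 9, - 5, - 3, - 2.19, - 1,-1/3, 0, 7/11,  1, 2,3, 6, 7,  7.32,8] 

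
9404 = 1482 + 7922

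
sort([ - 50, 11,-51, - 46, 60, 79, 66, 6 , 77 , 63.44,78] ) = [ - 51,-50, - 46 , 6,11, 60, 63.44,  66,77, 78, 79] 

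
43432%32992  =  10440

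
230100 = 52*4425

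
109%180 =109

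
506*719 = 363814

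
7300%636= 304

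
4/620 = 1/155  =  0.01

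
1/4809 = 1/4809  =  0.00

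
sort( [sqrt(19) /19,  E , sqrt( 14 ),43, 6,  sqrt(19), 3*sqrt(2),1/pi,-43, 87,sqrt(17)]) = [ - 43, sqrt(19)/19, 1/pi,E, sqrt( 14), sqrt(17 ),3*sqrt( 2),sqrt( 19 ),6, 43 , 87] 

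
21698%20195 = 1503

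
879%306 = 267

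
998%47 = 11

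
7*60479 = 423353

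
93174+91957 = 185131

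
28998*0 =0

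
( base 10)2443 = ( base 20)623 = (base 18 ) 79d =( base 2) 100110001011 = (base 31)2gp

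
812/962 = 406/481 = 0.84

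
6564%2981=602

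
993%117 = 57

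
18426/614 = 30 + 3/307 = 30.01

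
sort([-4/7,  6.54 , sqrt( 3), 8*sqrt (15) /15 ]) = [ - 4/7,sqrt(3),8*sqrt(15 )/15 , 6.54]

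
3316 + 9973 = 13289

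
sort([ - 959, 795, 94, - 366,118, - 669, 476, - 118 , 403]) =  [-959 , - 669, - 366, - 118,94,118, 403, 476,795 ]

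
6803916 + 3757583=10561499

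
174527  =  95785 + 78742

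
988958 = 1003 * 986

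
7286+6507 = 13793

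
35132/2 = 17566 = 17566.00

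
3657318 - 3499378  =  157940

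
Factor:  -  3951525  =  -3^1 * 5^2 * 19^1*47^1*59^1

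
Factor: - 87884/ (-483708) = 127/699 = 3^(-1)*127^1*233^ (- 1)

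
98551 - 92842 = 5709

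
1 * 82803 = 82803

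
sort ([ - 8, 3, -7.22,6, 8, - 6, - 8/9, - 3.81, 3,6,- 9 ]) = [ - 9, - 8, - 7.22, - 6, - 3.81,-8/9, 3,  3, 6,6 , 8]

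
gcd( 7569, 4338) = 9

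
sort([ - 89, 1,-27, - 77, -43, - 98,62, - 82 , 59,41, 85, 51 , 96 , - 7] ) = [-98,-89, - 82, - 77, - 43, - 27, - 7, 1, 41, 51, 59, 62, 85, 96]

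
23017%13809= 9208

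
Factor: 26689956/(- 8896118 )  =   - 2^1*3^1*7^( - 1)*11^( - 1 )*61^(  -  1)*293^1*947^( - 1 )*7591^1 = - 13344978/4448059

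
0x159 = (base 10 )345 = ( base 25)DK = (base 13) 207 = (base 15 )180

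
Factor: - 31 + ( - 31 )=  - 62= - 2^1*31^1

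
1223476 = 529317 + 694159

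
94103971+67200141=161304112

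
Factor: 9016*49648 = 2^7 * 7^2*23^1* 29^1*107^1 = 447626368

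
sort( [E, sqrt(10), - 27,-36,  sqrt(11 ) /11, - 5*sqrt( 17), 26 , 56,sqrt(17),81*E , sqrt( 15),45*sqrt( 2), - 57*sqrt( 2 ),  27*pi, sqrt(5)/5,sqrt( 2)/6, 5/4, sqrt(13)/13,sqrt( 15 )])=[-57 * sqrt( 2) , - 36, - 27, - 5*sqrt(17), sqrt( 2 )/6,sqrt( 13 ) /13, sqrt( 11)/11, sqrt (5)/5, 5/4,  E,sqrt(10),sqrt ( 15), sqrt( 15),sqrt( 17), 26,56,45*sqrt( 2 ),27*pi,81 *E ] 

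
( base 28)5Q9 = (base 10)4657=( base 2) 1001000110001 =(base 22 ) 9df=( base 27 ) 6AD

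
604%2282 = 604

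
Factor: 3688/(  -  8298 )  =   -2^2* 3^(- 2 )  =  - 4/9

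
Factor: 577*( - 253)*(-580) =84668980 = 2^2*5^1*11^1*23^1*29^1*577^1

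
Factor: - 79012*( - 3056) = 2^6*191^1*19753^1 = 241460672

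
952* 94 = 89488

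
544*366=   199104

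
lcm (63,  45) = 315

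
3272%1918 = 1354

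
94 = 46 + 48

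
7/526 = 7/526 = 0.01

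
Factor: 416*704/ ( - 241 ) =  - 2^11 * 11^1 * 13^1*241^(-1 ) = - 292864/241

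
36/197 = 36/197 = 0.18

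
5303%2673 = 2630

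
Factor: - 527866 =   -  2^1*263933^1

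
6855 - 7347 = -492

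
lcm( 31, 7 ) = 217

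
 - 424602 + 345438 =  -79164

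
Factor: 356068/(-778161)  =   - 2^2*3^( - 1 )* 89017^1*259387^( - 1)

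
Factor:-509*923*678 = -2^1*3^1 * 13^1*71^1*113^1 * 509^1 = - 318529146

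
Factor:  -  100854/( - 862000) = 117/1000= 2^( - 3) *3^2* 5^( - 3)*13^1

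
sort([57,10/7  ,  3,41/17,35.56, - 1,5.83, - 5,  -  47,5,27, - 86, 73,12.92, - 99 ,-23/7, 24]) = [ - 99, - 86, - 47, - 5, - 23/7 , - 1, 10/7,  41/17,3,5, 5.83 , 12.92,24,27,35.56,57,73]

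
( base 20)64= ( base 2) 1111100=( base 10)124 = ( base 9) 147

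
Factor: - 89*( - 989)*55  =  5^1*11^1*23^1*43^1*89^1 =4841155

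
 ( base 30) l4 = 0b1001111010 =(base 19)1E7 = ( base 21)194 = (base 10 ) 634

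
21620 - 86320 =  - 64700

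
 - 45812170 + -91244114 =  - 137056284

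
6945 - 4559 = 2386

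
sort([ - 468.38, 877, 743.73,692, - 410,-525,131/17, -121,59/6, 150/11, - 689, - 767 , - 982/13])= [ - 767, -689, - 525,-468.38, - 410, - 121, - 982/13, 131/17,59/6,150/11,692, 743.73,877 ]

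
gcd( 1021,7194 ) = 1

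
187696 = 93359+94337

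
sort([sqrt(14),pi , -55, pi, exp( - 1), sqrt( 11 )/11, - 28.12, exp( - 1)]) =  [ - 55 , - 28.12 , sqrt( 11)/11,exp(-1),exp( - 1),  pi,  pi, sqrt(14) ] 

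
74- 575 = - 501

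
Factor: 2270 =2^1*5^1*227^1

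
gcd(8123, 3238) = 1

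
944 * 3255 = 3072720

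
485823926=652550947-166727021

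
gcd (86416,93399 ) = 1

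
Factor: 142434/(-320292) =-2^( - 1) * 7^(-1)*31^(-1)* 193^1 = - 193/434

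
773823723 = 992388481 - 218564758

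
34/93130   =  17/46565=0.00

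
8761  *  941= 8244101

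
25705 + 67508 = 93213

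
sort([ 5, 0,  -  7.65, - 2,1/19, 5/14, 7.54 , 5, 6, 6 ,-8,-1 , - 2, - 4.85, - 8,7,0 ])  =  [- 8, - 8, - 7.65 , -4.85 , - 2, - 2 , - 1, 0,0, 1/19 , 5/14,5,5,6 , 6, 7,  7.54]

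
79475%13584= 11555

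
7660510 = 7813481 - 152971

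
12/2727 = 4/909 = 0.00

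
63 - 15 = 48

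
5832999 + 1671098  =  7504097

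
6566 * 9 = 59094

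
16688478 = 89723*186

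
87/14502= 29/4834 = 0.01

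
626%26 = 2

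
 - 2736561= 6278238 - 9014799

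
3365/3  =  3365/3 = 1121.67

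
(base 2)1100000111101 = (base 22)ci1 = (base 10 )6205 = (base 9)8454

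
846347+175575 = 1021922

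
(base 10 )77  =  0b1001101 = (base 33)2B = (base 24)35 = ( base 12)65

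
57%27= 3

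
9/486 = 1/54 = 0.02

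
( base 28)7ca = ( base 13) 286A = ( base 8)13312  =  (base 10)5834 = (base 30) 6EE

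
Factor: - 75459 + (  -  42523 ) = -2^1*58991^1 = -  117982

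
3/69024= 1/23008  =  0.00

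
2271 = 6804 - 4533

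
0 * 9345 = 0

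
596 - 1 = 595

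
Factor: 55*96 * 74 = 2^6*3^1 * 5^1*11^1 * 37^1 = 390720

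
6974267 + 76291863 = 83266130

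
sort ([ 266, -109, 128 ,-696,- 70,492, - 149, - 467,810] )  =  [ - 696, - 467,-149,-109, - 70,  128, 266,492, 810 ]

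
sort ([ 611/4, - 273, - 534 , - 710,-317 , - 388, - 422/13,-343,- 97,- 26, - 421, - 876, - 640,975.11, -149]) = [ - 876,-710 , - 640, - 534, - 421, - 388, - 343, - 317,-273, - 149, - 97,-422/13, - 26,611/4,975.11 ] 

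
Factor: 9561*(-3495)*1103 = - 3^2*5^1*233^1*1103^1*3187^1 = - 36857511585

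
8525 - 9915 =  - 1390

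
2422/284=8 + 75/142 = 8.53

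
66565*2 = 133130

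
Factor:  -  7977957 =  -  3^1*13^1 *204563^1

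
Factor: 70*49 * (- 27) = -2^1*3^3*5^1*7^3 = - 92610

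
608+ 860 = 1468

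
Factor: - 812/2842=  - 2/7= - 2^1*7^(  -  1)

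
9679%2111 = 1235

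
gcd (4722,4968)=6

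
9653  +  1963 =11616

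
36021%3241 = 370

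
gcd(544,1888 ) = 32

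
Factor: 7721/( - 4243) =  - 7^1*1103^1*4243^( - 1 ) 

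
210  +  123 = 333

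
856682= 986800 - 130118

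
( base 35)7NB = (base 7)36244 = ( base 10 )9391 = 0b10010010101111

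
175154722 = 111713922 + 63440800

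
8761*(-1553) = -13605833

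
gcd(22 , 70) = 2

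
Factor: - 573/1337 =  - 3/7 = - 3^1 * 7^(  -  1)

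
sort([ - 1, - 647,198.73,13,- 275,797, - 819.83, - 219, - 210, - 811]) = [ - 819.83, - 811, -647,-275,- 219 , - 210,-1,13,198.73,797]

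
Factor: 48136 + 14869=63005= 5^1*12601^1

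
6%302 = 6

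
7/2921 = 7/2921 = 0.00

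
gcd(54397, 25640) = 1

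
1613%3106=1613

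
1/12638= 1/12638 = 0.00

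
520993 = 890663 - 369670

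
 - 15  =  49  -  64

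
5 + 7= 12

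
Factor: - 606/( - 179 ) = 2^1*3^1*101^1 *179^( - 1 )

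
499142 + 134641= 633783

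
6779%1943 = 950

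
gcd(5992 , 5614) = 14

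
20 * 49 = 980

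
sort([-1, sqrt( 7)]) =[ - 1 , sqrt( 7)] 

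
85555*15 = 1283325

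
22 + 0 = 22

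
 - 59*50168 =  - 2959912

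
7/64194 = 7/64194 = 0.00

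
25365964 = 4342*5842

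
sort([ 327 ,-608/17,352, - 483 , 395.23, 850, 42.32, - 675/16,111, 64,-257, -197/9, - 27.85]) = [  -  483, - 257, - 675/16,  -  608/17,-27.85,-197/9, 42.32,64, 111,327, 352, 395.23,850]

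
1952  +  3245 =5197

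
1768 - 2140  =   - 372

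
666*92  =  61272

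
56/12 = 14/3 = 4.67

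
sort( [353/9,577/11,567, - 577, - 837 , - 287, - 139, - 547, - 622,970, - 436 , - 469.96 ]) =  [- 837, - 622 , - 577, - 547, - 469.96, - 436,  -  287, - 139, 353/9, 577/11, 567,970]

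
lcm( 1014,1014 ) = 1014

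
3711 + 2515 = 6226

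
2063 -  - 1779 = 3842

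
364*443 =161252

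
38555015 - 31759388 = 6795627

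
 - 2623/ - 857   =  3 + 52/857 = 3.06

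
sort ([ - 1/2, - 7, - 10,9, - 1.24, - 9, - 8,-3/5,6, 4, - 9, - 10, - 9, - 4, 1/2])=[ - 10, - 10, - 9, - 9,-9,  -  8, - 7,- 4, - 1.24, - 3/5, - 1/2,  1/2  ,  4, 6, 9]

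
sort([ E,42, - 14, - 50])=[ - 50, - 14,E, 42]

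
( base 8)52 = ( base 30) 1c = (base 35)17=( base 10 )42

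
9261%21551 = 9261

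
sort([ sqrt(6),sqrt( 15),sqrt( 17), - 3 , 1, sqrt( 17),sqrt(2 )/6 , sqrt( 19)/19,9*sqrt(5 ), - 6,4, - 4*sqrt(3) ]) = [  -  4*sqrt( 3), - 6,- 3,sqrt(19 )/19,sqrt (2)/6,1,  sqrt(6 ), sqrt(15), 4, sqrt( 17 ), sqrt(17), 9*sqrt( 5 )]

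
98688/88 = 12336/11 = 1121.45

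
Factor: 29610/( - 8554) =- 3^2*5^1*13^( - 1) = - 45/13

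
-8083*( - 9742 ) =78744586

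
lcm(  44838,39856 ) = 358704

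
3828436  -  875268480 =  - 871440044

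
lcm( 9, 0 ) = 0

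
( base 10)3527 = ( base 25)5g2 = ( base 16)DC7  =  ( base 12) 205b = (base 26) 55h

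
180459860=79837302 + 100622558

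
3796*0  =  0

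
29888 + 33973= 63861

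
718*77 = 55286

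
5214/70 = 74 + 17/35= 74.49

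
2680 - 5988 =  - 3308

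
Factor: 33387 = 3^1 * 31^1*359^1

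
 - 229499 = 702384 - 931883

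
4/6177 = 4/6177 = 0.00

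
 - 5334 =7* ( - 762)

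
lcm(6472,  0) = 0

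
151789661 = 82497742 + 69291919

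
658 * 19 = 12502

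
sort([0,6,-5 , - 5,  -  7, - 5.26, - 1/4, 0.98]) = [ - 7, - 5.26, - 5, - 5, - 1/4,0,0.98,6]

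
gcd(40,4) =4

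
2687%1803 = 884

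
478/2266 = 239/1133 = 0.21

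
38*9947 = 377986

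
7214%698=234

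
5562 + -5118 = 444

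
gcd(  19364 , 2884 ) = 412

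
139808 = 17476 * 8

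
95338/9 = 10593 + 1/9 = 10593.11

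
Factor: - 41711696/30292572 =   -  2^2*3^( - 1 ) * 13^1*17^(-1)*23^1*163^(-1 )*911^(  -  1 )*8719^1 = - 10427924/7573143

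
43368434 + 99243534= 142611968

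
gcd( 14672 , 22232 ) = 56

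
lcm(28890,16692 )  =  751140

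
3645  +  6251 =9896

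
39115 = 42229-3114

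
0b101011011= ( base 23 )F2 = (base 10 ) 347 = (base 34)A7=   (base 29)bs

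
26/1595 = 26/1595 = 0.02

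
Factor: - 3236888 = - 2^3 * 311^1 * 1301^1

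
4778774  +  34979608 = 39758382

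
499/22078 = 499/22078 =0.02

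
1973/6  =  1973/6 =328.83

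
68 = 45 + 23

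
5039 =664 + 4375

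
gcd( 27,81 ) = 27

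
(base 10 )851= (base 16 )353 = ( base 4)31103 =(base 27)14E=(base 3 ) 1011112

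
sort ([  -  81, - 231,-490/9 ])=[ - 231, - 81, - 490/9]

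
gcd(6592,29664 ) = 3296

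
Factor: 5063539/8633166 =2^(-1)*3^ ( - 1)* 13^1 * 263^1 * 313^(-1)*1481^1 * 4597^( - 1)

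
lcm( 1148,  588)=24108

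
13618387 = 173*78719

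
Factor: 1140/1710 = 2/3 = 2^1*3^( - 1 ) 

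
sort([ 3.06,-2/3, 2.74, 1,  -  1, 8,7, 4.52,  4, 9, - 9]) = [ - 9, - 1, - 2/3,1,2.74,3.06,4, 4.52 , 7,8,9 ]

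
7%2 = 1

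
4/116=1/29 =0.03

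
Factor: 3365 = 5^1*673^1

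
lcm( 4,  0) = 0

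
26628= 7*3804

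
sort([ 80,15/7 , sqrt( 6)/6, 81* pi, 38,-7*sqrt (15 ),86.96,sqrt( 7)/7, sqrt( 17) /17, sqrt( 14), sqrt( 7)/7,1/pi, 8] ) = [ - 7*sqrt( 15 ), sqrt( 17)/17, 1/pi, sqrt(7 )/7,sqrt( 7)/7, sqrt ( 6 ) /6,15/7, sqrt( 14), 8, 38,80, 86.96,81*pi]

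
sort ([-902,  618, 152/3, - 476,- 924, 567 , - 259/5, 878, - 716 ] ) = [ - 924, - 902, - 716, - 476, - 259/5 , 152/3, 567 , 618,878 ]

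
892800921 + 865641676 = 1758442597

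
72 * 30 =2160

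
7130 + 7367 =14497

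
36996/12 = 3083=3083.00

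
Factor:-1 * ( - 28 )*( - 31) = - 2^2*7^1*31^1 = -868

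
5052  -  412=4640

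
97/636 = 97/636 = 0.15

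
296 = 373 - 77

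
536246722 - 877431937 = - 341185215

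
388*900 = 349200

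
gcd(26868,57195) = 3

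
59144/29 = 2039 + 13/29 = 2039.45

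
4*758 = 3032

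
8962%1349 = 868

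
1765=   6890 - 5125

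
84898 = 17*4994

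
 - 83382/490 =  - 41691/245 = - 170.17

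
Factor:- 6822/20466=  - 3^(-1) = - 1/3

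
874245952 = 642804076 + 231441876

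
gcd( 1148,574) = 574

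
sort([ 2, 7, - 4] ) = [ - 4, 2,7] 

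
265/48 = 5  +  25/48= 5.52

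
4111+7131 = 11242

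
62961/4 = 15740 + 1/4 = 15740.25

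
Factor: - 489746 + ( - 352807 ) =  - 3^2*179^1* 523^1 = - 842553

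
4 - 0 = 4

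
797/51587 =797/51587 = 0.02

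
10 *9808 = 98080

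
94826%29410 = 6596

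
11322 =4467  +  6855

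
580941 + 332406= 913347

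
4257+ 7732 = 11989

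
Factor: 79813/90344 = 2^( - 3 )* 23^(-1) * 491^( - 1 )*79813^1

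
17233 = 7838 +9395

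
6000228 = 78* 76926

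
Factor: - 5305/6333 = - 3^( - 1)*5^1*1061^1*2111^( - 1)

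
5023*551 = 2767673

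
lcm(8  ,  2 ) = 8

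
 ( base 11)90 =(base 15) 69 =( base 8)143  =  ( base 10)99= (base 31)36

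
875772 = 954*918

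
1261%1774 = 1261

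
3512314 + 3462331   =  6974645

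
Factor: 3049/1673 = 7^( - 1)*239^( - 1) *3049^1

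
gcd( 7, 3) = 1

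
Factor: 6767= 67^1*101^1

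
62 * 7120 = 441440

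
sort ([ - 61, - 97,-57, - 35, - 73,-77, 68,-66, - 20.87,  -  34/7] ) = [  -  97, - 77, - 73  , - 66, - 61, - 57,  -  35,-20.87, - 34/7,68] 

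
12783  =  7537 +5246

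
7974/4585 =7974/4585=1.74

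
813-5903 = -5090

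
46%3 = 1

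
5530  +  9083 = 14613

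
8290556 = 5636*1471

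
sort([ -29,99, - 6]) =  [- 29,-6, 99] 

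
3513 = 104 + 3409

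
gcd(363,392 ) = 1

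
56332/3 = 18777 + 1/3  =  18777.33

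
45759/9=15253/3 = 5084.33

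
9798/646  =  15 + 54/323 = 15.17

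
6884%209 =196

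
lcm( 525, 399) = 9975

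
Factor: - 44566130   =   - 2^1*5^1*7^1*37^1*17207^1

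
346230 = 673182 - 326952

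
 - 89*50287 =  - 4475543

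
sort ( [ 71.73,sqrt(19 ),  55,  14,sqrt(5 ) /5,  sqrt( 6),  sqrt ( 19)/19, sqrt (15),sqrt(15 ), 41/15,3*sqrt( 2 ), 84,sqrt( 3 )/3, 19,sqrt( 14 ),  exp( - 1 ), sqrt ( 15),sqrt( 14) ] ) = [sqrt (19)/19, exp(  -  1),  sqrt( 5)/5 , sqrt( 3 ) /3,sqrt(6), 41/15, sqrt(14 ),sqrt (14 ),  sqrt ( 15),  sqrt(15 ), sqrt( 15), 3*sqrt(2 ),sqrt( 19),14, 19, 55,71.73,  84 ]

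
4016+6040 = 10056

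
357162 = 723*494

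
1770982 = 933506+837476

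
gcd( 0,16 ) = 16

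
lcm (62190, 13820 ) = 124380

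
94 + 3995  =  4089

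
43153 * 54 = 2330262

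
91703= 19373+72330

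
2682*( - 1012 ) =  -  2714184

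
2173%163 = 54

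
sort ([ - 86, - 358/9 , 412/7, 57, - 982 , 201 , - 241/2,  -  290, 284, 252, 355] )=[ - 982, - 290, - 241/2,-86,  -  358/9,  57, 412/7,201, 252,  284,355 ]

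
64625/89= 64625/89 = 726.12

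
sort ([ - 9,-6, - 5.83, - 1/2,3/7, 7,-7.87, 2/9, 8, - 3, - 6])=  [ - 9, - 7.87,-6, - 6, - 5.83,  -  3 , - 1/2,2/9, 3/7,7, 8]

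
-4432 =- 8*554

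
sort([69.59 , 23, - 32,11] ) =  [ - 32 , 11, 23,69.59]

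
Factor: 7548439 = 23^1*29^1 *11317^1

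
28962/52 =14481/26 = 556.96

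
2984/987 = 2984/987 = 3.02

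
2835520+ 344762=3180282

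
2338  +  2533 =4871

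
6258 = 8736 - 2478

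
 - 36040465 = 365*( - 98741)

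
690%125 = 65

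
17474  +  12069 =29543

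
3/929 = 3/929 =0.00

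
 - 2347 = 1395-3742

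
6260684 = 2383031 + 3877653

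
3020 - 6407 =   -  3387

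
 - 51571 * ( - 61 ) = 3145831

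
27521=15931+11590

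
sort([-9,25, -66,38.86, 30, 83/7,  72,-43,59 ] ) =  [  -  66, - 43, - 9,83/7,25, 30,38.86, 59, 72]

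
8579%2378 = 1445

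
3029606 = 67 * 45218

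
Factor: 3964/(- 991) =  - 2^2 = -4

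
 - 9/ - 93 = 3/31 = 0.10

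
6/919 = 6/919 = 0.01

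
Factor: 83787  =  3^1*11^1*2539^1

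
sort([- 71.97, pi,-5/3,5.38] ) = [-71.97, - 5/3, pi, 5.38]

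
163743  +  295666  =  459409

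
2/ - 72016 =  - 1 + 36007/36008 =- 0.00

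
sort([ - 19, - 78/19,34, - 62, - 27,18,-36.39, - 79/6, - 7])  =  [-62, - 36.39, - 27, - 19, - 79/6 ,- 7, - 78/19,  18,  34]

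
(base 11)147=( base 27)6a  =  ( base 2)10101100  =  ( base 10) 172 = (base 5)1142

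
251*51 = 12801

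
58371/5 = 11674 + 1/5=   11674.20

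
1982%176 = 46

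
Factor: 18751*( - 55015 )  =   - 5^1*17^1*1103^1*11003^1= - 1031586265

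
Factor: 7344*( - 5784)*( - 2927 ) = 124332216192 = 2^7*3^4*17^1*241^1*2927^1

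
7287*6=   43722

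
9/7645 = 9/7645= 0.00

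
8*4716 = 37728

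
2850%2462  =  388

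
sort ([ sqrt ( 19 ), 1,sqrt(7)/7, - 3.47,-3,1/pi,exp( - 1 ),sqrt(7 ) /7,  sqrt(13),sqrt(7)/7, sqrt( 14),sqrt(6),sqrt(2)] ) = [ - 3.47,-3,1/pi, exp ( - 1 ),sqrt ( 7)/7,sqrt(7 ) /7, sqrt( 7)/7,1, sqrt ( 2 ), sqrt( 6),sqrt( 13),sqrt( 14), sqrt (19) ]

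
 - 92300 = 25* (-3692 )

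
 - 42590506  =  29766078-72356584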